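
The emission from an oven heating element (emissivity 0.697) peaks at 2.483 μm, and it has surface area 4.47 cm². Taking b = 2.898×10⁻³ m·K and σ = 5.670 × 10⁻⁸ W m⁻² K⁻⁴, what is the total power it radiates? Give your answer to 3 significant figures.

P ≈ 32.8 W

Wien's law: T = b/λ_max = 2.898×10⁻³/2.483×10⁻⁶ = 1167.14 K.
Area A = 4.47 cm² = 4.47×10⁻⁴ m².
Then P = εσAT⁴ = 0.697×5.670×10⁻⁸×4.47×10⁻⁴×(1167.14)⁴ = 32.8 W.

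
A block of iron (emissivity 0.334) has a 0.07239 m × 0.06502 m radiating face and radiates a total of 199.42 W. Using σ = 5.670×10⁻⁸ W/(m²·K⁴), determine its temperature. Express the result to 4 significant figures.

Area A = 0.07239 × 0.06502 = 4.7068×10⁻³ m².
P = εσAT⁴ ⇒ T = (P/(εσA))^(1/4) = (199.42/(0.334×5.670×10⁻⁸×4.7068×10⁻³))^(1/4) = 1223 K.

T ≈ 1223 K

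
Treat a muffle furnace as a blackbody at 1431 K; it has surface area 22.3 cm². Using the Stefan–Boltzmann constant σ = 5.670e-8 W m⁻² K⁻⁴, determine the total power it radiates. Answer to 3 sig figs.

P ≈ 530 W

Area A = 22.3 cm² = 2.23×10⁻³ m².
P = σAT⁴ = 5.670×10⁻⁸ × 2.23×10⁻³ × (1431)⁴ = 530 W.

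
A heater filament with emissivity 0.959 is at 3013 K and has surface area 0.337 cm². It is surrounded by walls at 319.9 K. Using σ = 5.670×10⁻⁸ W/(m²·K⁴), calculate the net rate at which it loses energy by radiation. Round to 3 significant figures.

Area A = 0.337 cm² = 3.37×10⁻⁵ m².
Net radiated power P_net = εσA(T⁴ − T₀⁴) = 0.959×5.670×10⁻⁸×3.37×10⁻⁵×(3013⁴ − 319.9⁴).
T⁴ − T₀⁴ = 8.24132×10¹³ − 1.04727×10¹⁰ = 8.24027×10¹³ K⁴, so P_net = 151 W.

Net loss ≈ 151 W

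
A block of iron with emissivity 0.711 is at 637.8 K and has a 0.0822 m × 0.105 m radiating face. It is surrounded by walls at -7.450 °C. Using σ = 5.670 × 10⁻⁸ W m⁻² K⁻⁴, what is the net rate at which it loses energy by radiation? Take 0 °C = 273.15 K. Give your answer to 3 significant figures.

Net loss ≈ 55.8 W

Surroundings: T = -7.450 °C + 273.15 = 265.700 K.
Area A = 0.0822 × 0.105 = 8.631×10⁻³ m².
Net radiated power P_net = εσA(T⁴ − T₀⁴) = 0.711×5.670×10⁻⁸×8.631×10⁻³×(637.8⁴ − 265.700⁴).
T⁴ − T₀⁴ = 1.65477×10¹¹ − 4.98386×10⁹ = 1.60493×10¹¹ K⁴, so P_net = 55.8 W.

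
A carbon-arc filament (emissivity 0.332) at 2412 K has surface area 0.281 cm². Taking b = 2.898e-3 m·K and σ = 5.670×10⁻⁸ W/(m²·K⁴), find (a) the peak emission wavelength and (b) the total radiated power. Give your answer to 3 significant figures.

(a) λ_max = b/T = 2.898×10⁻³/2412 = 1.201×10⁻⁶ m = 1.20 μm.
Area A = 0.281 cm² = 2.81×10⁻⁵ m².
(b) P = εσAT⁴ = 0.332×5.670×10⁻⁸×2.81×10⁻⁵×(2412)⁴ = 17.9 W.

λ_max ≈ 1.20 μm; P ≈ 17.9 W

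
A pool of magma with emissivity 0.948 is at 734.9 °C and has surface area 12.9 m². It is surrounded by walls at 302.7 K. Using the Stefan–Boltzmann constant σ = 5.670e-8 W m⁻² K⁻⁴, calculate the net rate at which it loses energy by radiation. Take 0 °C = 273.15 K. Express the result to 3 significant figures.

T = 734.9 °C + 273.15 = 1008.05 K.
Area A = 12.9 m².
Net radiated power P_net = εσA(T⁴ − T₀⁴) = 0.948×5.670×10⁻⁸×12.9×(1008.05⁴ − 302.7⁴).
T⁴ − T₀⁴ = 1.03259×10¹² − 8.39556×10⁹ = 1.02419×10¹² K⁴, so P_net = 7.10×10⁵ W.

Net loss ≈ 7.10×10⁵ W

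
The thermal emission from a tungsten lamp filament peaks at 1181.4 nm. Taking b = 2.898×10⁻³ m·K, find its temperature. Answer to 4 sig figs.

T ≈ 2453 K

Wien's law gives T = b/λ_max = (2.898×10⁻³ m·K)/(1.1814×10⁻⁶ m) = 2453 K.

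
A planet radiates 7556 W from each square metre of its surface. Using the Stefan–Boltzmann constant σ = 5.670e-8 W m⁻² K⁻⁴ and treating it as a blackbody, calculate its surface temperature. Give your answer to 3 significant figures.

T ≈ 604 K

I = σT⁴, so T = (I/σ)^(1/4) = (7556/(5.670×10⁻⁸))^(1/4) = 604 K.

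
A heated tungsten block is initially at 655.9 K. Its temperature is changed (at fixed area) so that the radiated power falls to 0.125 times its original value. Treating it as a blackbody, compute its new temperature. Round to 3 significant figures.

T₂ ≈ 390 K

P ∝ T⁴, so T₂/T₁ = (P₂/P₁)^(1/4) = (0.125)^(1/4) = 0.594604.
T₂ = 655.9 × 0.594604 = 390 K.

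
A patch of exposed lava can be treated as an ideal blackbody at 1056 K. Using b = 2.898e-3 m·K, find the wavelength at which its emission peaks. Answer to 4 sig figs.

Wien's displacement law: λ_max = b/T = (2.898×10⁻³ m·K)/(1056 K) = 2.7443×10⁻⁶ m.
That is 2744 nm, in the infrared range.

λ_max ≈ 2744 nm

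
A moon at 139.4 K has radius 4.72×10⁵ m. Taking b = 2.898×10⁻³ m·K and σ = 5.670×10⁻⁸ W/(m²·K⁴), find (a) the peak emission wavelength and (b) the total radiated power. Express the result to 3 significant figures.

(a) λ_max = b/T = 2.898×10⁻³/139.4 = 2.079×10⁻⁵ m = 20.8 μm.
Surface area A = 4πR² = 4π(4.72×10⁵ m)² = 2.79959×10¹² m².
(b) P = σAT⁴ = 5.670×10⁻⁸×2.79959×10¹²×(139.4)⁴ = 5.99×10¹³ W.

λ_max ≈ 20.8 μm; P ≈ 5.99×10¹³ W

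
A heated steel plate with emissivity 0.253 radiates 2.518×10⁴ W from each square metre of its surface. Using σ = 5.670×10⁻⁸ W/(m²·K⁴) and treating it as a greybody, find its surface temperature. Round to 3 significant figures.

T ≈ 1.15×10³ K

I = εσT⁴, so T = (I/εσ)^(1/4) = (2.518×10⁴/(0.253×5.670×10⁻⁸))^(1/4) = 1.15×10³ K.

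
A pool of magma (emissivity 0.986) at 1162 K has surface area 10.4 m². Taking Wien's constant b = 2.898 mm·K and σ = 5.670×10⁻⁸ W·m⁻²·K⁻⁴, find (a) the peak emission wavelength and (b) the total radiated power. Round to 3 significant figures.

λ_max ≈ 2.49×10³ nm; P ≈ 1.06×10⁶ W

(a) λ_max = b/T = 2.898×10⁻³/1162 = 2.494×10⁻⁶ m = 2.49×10³ nm.
Area A = 10.4 m².
(b) P = εσAT⁴ = 0.986×5.670×10⁻⁸×10.4×(1162)⁴ = 1.06×10⁶ W.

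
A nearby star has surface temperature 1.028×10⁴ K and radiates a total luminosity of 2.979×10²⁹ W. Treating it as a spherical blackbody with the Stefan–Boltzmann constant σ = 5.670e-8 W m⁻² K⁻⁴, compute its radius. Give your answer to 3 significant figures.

L = 4πR²σT⁴ ⇒ R = √(L/(4πσT⁴)).
σT⁴ = 6.33221×10⁸ W/m², so R = √(2.979×10²⁹/(4π×6.33221×10⁸)) = 6.12×10⁹ m.

R ≈ 6.12×10⁹ m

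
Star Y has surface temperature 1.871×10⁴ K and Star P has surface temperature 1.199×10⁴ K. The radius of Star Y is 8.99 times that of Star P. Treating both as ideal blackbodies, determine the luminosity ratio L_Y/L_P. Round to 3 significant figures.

L ∝ R²T⁴, so L_Y/L_P = (R_Y/R_P)²(T_Y/T_P)⁴ = (8.99)² × (1.871×10⁴/1.199×10⁴)⁴ = 80.8201 × 5.92950 = 479.

L_Y/L_P ≈ 479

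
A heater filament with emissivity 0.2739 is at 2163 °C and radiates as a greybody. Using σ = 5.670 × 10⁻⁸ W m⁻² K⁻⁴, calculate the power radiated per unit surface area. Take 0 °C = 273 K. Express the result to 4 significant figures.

I ≈ 5.469×10⁵ W/m²

T = 2163 °C + 273 = 2436 K.
Stefan–Boltzmann: I = εσT⁴ = 0.2739 × 5.670×10⁻⁸ × (2436)⁴ = 5.469×10⁵ W/m².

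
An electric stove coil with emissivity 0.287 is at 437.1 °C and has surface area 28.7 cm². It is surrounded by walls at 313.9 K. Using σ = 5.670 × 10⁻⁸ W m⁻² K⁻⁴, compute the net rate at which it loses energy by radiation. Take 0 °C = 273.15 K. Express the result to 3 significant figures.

Net loss ≈ 11.4 W

T = 437.1 °C + 273.15 = 710.25 K.
Area A = 28.7 cm² = 2.87×10⁻³ m².
Net radiated power P_net = εσA(T⁴ − T₀⁴) = 0.287×5.670×10⁻⁸×2.87×10⁻³×(710.25⁴ − 313.9⁴).
T⁴ − T₀⁴ = 2.54475×10¹¹ − 9.70879×10⁹ = 2.44766×10¹¹ K⁴, so P_net = 11.4 W.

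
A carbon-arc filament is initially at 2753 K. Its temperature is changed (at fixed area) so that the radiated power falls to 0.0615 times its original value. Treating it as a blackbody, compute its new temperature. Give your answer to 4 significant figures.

T₂ ≈ 1371 K

P ∝ T⁴, so T₂/T₁ = (P₂/P₁)^(1/4) = (0.0615)^(1/4) = 0.497988.
T₂ = 2753 × 0.497988 = 1371 K.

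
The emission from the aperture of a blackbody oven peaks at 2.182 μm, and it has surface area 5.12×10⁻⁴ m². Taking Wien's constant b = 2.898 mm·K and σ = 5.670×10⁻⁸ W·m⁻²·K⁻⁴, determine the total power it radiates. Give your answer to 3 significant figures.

Wien's law: T = b/λ_max = 2.898×10⁻³/2.182×10⁻⁶ = 1328.14 K.
Area A = 5.12×10⁻⁴ m².
Then P = σAT⁴ = 5.670×10⁻⁸×5.12×10⁻⁴×(1328.14)⁴ = 90.3 W.

P ≈ 90.3 W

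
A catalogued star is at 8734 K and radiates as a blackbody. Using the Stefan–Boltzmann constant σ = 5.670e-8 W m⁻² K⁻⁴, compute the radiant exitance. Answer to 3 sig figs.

Stefan–Boltzmann: I = σT⁴ = 5.670×10⁻⁸ × (8734)⁴ = 3.30×10⁸ W/m².

I ≈ 3.30×10⁸ W/m²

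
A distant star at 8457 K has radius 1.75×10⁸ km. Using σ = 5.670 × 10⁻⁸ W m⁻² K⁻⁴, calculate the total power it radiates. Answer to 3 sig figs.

Surface area A = 4πR² = 4π(1.75×10¹¹ m)² = 3.84845×10²³ m².
P = σAT⁴ = 5.670×10⁻⁸ × 3.84845×10²³ × (8457)⁴ = 1.12×10³² W.

P ≈ 1.12×10³² W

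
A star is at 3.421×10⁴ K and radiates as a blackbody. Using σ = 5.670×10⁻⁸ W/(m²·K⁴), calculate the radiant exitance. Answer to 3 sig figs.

Stefan–Boltzmann: I = σT⁴ = 5.670×10⁻⁸ × (3.421×10⁴)⁴ = 7.77×10¹⁰ W/m².

I ≈ 7.77×10¹⁰ W/m²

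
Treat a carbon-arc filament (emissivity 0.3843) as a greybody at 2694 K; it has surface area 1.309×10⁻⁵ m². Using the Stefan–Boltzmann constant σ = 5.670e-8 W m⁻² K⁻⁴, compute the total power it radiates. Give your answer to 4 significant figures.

Area A = 1.309×10⁻⁵ m².
P = εσAT⁴ = 0.3843 × 5.670×10⁻⁸ × 1.309×10⁻⁵ × (2694)⁴ = 15.02 W.

P ≈ 15.02 W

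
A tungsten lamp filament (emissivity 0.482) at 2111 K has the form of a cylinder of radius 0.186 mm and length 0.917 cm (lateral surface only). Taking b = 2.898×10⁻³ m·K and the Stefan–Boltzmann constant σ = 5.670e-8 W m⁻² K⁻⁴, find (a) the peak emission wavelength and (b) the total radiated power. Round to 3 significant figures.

(a) λ_max = b/T = 2.898×10⁻³/2111 = 1.373×10⁻⁶ m = 1.37 μm.
Lateral area A = 2πrL = 2π×1.86×10⁻⁴×9.17×10⁻³ = 1.07167×10⁻⁵ m².
(b) P = εσAT⁴ = 0.482×5.670×10⁻⁸×1.07167×10⁻⁵×(2111)⁴ = 5.82 W.

λ_max ≈ 1.37 μm; P ≈ 5.82 W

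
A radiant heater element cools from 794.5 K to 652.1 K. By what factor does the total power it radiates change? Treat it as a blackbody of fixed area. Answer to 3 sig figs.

P ∝ T⁴, so P₂/P₁ = (T₂/T₁)⁴ = (652.1/794.5)⁴ = (0.820768)⁴ = 0.454.

P₂/P₁ ≈ 0.454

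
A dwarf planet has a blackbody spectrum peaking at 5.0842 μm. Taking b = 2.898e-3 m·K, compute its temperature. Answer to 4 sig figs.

Wien's law gives T = b/λ_max = (2.898×10⁻³ m·K)/(5.0842×10⁻⁶ m) = 570.0 K.

T ≈ 570.0 K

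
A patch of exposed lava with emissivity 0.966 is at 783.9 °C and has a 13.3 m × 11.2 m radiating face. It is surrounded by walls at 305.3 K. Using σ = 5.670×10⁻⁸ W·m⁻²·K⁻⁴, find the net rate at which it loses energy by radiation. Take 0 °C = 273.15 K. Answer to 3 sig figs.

T = 783.9 °C + 273.15 = 1057.05 K.
Area A = 13.3 × 11.2 = 148.96 m².
Net radiated power P_net = εσA(T⁴ − T₀⁴) = 0.966×5.670×10⁻⁸×148.96×(1057.05⁴ − 305.3⁴).
T⁴ − T₀⁴ = 1.24848×10¹² − 8.68775×10⁹ = 1.23979×10¹² K⁴, so P_net = 1.01×10⁷ W.

Net loss ≈ 1.01×10⁷ W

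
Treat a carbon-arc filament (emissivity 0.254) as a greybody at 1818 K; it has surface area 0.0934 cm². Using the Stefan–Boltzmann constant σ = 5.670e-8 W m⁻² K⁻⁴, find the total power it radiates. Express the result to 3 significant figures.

P ≈ 1.47 W

Area A = 0.0934 cm² = 9.34×10⁻⁶ m².
P = εσAT⁴ = 0.254 × 5.670×10⁻⁸ × 9.34×10⁻⁶ × (1818)⁴ = 1.47 W.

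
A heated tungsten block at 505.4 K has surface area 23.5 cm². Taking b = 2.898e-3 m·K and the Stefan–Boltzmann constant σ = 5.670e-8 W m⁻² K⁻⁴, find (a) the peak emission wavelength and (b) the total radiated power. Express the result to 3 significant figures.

(a) λ_max = b/T = 2.898×10⁻³/505.4 = 5.734×10⁻⁶ m = 5.73 μm.
Area A = 23.5 cm² = 2.35×10⁻³ m².
(b) P = σAT⁴ = 5.670×10⁻⁸×2.35×10⁻³×(505.4)⁴ = 8.69 W.

λ_max ≈ 5.73 μm; P ≈ 8.69 W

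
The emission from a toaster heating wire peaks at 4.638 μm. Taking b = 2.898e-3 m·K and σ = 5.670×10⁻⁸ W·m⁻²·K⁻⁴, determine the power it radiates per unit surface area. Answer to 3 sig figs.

I ≈ 8.64×10³ W/m²

Wien's law: T = b/λ_max = 2.898×10⁻³/4.638×10⁻⁶ = 624.838 K.
Then I = σT⁴ = 5.670×10⁻⁸×(624.838)⁴ = 8.64×10³ W/m².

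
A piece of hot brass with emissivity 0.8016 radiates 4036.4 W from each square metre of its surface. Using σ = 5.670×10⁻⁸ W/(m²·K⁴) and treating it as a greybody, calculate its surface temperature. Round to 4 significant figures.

I = εσT⁴, so T = (I/εσ)^(1/4) = (4036.4/(0.8016×5.670×10⁻⁸))^(1/4) = 545.9 K.

T ≈ 545.9 K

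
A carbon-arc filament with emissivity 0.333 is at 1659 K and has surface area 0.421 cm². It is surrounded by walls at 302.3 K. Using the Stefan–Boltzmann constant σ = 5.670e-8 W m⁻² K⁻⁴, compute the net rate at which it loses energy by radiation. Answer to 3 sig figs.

Area A = 0.421 cm² = 4.21×10⁻⁵ m².
Net radiated power P_net = εσA(T⁴ − T₀⁴) = 0.333×5.670×10⁻⁸×4.21×10⁻⁵×(1659⁴ − 302.3⁴).
T⁴ − T₀⁴ = 7.57505×10¹² − 8.35127×10⁹ = 7.56670×10¹² K⁴, so P_net = 6.01 W.

Net loss ≈ 6.01 W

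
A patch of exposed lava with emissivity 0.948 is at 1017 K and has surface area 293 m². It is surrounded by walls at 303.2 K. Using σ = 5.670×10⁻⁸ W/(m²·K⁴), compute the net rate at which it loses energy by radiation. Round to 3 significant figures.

Net loss ≈ 1.67×10⁷ W

Area A = 293 m².
Net radiated power P_net = εσA(T⁴ − T₀⁴) = 0.948×5.670×10⁻⁸×293×(1017⁴ − 303.2⁴).
T⁴ − T₀⁴ = 1.06975×10¹² − 8.45117×10⁹ = 1.06130×10¹² K⁴, so P_net = 1.67×10⁷ W.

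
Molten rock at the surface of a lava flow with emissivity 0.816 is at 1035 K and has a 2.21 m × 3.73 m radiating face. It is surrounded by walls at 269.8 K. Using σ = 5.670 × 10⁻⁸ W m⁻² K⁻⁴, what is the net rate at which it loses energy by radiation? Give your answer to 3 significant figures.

Area A = 2.21 × 3.73 = 8.2433 m².
Net radiated power P_net = εσA(T⁴ − T₀⁴) = 0.816×5.670×10⁻⁸×8.2433×(1035⁴ − 269.8⁴).
T⁴ − T₀⁴ = 1.14752×10¹² − 5.29868×10⁹ = 1.14222×10¹² K⁴, so P_net = 4.36×10⁵ W.

Net loss ≈ 4.36×10⁵ W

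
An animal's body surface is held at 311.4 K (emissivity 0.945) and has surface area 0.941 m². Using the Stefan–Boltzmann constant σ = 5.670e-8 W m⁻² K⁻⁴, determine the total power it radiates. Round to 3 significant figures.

Area A = 0.941 m².
P = εσAT⁴ = 0.945 × 5.670×10⁻⁸ × 0.941 × (311.4)⁴ = 474 W.

P ≈ 474 W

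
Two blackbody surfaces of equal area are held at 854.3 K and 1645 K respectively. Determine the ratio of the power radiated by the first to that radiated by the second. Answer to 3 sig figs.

With equal areas, P₁/P₂ = (T₁/T₂)⁴ = (854.3/1645)⁴ = 0.0727.

P₁/P₂ ≈ 0.0727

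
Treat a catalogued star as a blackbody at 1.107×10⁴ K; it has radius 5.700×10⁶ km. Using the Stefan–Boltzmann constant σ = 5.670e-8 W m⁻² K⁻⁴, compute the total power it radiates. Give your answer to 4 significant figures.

P ≈ 3.476×10²⁹ W

Surface area A = 4πR² = 4π(5.700×10⁹ m)² = 4.08281×10²⁰ m².
P = σAT⁴ = 5.670×10⁻⁸ × 4.08281×10²⁰ × (1.107×10⁴)⁴ = 3.476×10²⁹ W.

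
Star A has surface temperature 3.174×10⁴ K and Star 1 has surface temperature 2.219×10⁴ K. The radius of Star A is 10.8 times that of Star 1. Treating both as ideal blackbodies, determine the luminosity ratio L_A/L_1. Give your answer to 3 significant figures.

L ∝ R²T⁴, so L_A/L_1 = (R_A/R_1)²(T_A/T_1)⁴ = (10.8)² × (3.174×10⁴/2.219×10⁴)⁴ = 116.64 × 4.18599 = 488.

L_A/L_1 ≈ 488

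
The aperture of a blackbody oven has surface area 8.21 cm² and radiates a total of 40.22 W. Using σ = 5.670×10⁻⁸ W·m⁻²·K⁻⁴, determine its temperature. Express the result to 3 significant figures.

T ≈ 964 K

Area A = 8.21 cm² = 8.21×10⁻⁴ m².
P = σAT⁴ ⇒ T = (P/(σA))^(1/4) = (40.22/(5.670×10⁻⁸×8.21×10⁻⁴))^(1/4) = 964 K.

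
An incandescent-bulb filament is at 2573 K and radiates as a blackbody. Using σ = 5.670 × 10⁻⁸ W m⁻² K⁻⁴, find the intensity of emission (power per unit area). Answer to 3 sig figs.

Stefan–Boltzmann: I = σT⁴ = 5.670×10⁻⁸ × (2573)⁴ = 2.49×10⁶ W/m².

I ≈ 2.49×10⁶ W/m²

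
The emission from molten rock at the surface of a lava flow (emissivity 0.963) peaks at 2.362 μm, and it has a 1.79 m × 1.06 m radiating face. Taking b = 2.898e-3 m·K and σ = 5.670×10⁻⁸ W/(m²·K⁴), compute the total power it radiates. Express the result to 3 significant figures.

P ≈ 2.35×10⁵ W

Wien's law: T = b/λ_max = 2.898×10⁻³/2.362×10⁻⁶ = 1226.93 K.
Area A = 1.79 × 1.06 = 1.8974 m².
Then P = εσAT⁴ = 0.963×5.670×10⁻⁸×1.8974×(1226.93)⁴ = 2.35×10⁵ W.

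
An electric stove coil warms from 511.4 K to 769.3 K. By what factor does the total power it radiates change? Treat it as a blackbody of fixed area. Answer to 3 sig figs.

P ∝ T⁴, so P₂/P₁ = (T₂/T₁)⁴ = (769.3/511.4)⁴ = (1.50430)⁴ = 5.12.

P₂/P₁ ≈ 5.12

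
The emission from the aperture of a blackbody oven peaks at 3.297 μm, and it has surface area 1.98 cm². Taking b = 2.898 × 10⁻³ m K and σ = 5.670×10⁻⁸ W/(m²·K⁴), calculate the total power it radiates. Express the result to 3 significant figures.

Wien's law: T = b/λ_max = 2.898×10⁻³/3.297×10⁻⁶ = 878.981 K.
Area A = 1.98 cm² = 1.98×10⁻⁴ m².
Then P = σAT⁴ = 5.670×10⁻⁸×1.98×10⁻⁴×(878.981)⁴ = 6.70 W.

P ≈ 6.70 W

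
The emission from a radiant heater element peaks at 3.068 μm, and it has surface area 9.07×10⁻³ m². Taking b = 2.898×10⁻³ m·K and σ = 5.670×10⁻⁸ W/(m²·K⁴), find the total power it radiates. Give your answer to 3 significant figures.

P ≈ 409 W

Wien's law: T = b/λ_max = 2.898×10⁻³/3.068×10⁻⁶ = 944.589 K.
Area A = 9.07×10⁻³ m².
Then P = σAT⁴ = 5.670×10⁻⁸×9.07×10⁻³×(944.589)⁴ = 409 W.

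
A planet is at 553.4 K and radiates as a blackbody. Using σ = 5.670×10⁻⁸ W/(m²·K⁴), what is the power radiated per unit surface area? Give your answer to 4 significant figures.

Stefan–Boltzmann: I = σT⁴ = 5.670×10⁻⁸ × (553.4)⁴ = 5318 W/m².

I ≈ 5318 W/m²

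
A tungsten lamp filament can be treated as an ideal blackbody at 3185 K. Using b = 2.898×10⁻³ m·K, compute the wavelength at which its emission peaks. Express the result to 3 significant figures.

λ_max ≈ 0.910 μm

Wien's displacement law: λ_max = b/T = (2.898×10⁻³ m·K)/(3185 K) = 9.099×10⁻⁷ m.
That is 0.910 μm, in the infrared range.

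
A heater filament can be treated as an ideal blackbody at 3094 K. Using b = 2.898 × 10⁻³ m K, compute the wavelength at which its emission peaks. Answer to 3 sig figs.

Wien's displacement law: λ_max = b/T = (2.898×10⁻³ m·K)/(3094 K) = 9.367×10⁻⁷ m.
That is 937 nm, in the infrared range.

λ_max ≈ 937 nm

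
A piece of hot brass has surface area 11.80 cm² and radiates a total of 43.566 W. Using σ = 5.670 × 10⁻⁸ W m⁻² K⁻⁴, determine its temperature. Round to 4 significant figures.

T ≈ 898.3 K

Area A = 11.80 cm² = 1.180×10⁻³ m².
P = σAT⁴ ⇒ T = (P/(σA))^(1/4) = (43.566/(5.670×10⁻⁸×1.180×10⁻³))^(1/4) = 898.3 K.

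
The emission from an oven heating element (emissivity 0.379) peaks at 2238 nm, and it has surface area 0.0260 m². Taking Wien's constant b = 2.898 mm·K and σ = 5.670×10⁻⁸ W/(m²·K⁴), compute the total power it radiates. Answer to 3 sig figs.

Wien's law: T = b/λ_max = 2.898×10⁻³/2.238×10⁻⁶ = 1294.91 K.
Area A = 0.0260 m².
Then P = εσAT⁴ = 0.379×5.670×10⁻⁸×0.0260×(1294.91)⁴ = 1.57×10³ W.

P ≈ 1.57×10³ W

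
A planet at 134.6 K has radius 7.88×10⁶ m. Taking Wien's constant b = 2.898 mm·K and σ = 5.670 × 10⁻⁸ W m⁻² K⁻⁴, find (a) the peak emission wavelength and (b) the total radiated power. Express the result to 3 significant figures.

λ_max ≈ 21.5 μm; P ≈ 1.45×10¹⁶ W

(a) λ_max = b/T = 2.898×10⁻³/134.6 = 2.153×10⁻⁵ m = 21.5 μm.
Surface area A = 4πR² = 4π(7.88×10⁶ m)² = 7.80301×10¹⁴ m².
(b) P = σAT⁴ = 5.670×10⁻⁸×7.80301×10¹⁴×(134.6)⁴ = 1.45×10¹⁶ W.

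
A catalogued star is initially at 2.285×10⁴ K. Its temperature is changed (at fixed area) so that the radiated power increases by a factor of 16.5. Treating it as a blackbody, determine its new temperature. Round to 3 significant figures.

P ∝ T⁴, so T₂/T₁ = (P₂/P₁)^(1/4) = (16.5)^(1/4) = 2.01545.
T₂ = 2.285×10⁴ × 2.01545 = 4.61×10⁴ K.

T₂ ≈ 4.61×10⁴ K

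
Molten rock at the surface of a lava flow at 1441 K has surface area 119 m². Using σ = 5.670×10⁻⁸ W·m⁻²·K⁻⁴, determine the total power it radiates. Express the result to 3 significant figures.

Area A = 119 m².
P = σAT⁴ = 5.670×10⁻⁸ × 119 × (1441)⁴ = 2.91×10⁷ W.

P ≈ 2.91×10⁷ W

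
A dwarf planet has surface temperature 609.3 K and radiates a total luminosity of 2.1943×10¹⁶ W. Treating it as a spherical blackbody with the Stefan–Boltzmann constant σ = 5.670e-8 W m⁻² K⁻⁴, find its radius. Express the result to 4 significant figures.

L = 4πR²σT⁴ ⇒ R = √(L/(4πσT⁴)).
σT⁴ = 7814.62 W/m², so R = √(2.1943×10¹⁶/(4π×7814.62)) = 4.727×10⁵ m.

R ≈ 4.727×10⁵ m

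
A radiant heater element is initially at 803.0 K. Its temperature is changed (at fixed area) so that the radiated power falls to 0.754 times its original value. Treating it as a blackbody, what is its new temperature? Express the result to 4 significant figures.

P ∝ T⁴, so T₂/T₁ = (P₂/P₁)^(1/4) = (0.754)^(1/4) = 0.931843.
T₂ = 803.0 × 0.931843 = 748.3 K.

T₂ ≈ 748.3 K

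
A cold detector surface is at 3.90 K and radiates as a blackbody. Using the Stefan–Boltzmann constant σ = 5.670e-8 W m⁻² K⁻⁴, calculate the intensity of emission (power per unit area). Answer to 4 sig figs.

I ≈ 1.312×10⁻⁵ W/m²

Stefan–Boltzmann: I = σT⁴ = 5.670×10⁻⁸ × (3.90)⁴ = 1.312×10⁻⁵ W/m².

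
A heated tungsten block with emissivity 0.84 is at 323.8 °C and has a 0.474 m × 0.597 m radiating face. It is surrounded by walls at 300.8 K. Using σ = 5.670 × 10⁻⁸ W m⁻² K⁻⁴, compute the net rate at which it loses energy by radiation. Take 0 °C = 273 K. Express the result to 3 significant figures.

Net loss ≈ 1.60×10³ W

T = 323.8 °C + 273 = 596.8 K.
Area A = 0.474 × 0.597 = 0.282978 m².
Net radiated power P_net = εσA(T⁴ − T₀⁴) = 0.84×5.670×10⁻⁸×0.282978×(596.8⁴ − 300.8⁴).
T⁴ − T₀⁴ = 1.26857×10¹¹ − 8.18675×10⁹ = 1.18670×10¹¹ K⁴, so P_net = 1.60×10³ W.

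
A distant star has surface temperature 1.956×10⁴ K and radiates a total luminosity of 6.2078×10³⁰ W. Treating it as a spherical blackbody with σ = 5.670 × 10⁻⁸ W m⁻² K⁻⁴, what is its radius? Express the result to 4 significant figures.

L = 4πR²σT⁴ ⇒ R = √(L/(4πσT⁴)).
σT⁴ = 8.29962×10⁹ W/m², so R = √(6.2078×10³⁰/(4π×8.29962×10⁹)) = 7.715×10⁹ m.

R ≈ 7.715×10⁹ m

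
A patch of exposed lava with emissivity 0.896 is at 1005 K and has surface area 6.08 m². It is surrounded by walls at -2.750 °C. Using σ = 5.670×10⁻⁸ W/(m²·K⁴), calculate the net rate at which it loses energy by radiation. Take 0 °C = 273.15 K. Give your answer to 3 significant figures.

Surroundings: T = -2.750 °C + 273.15 = 270.400 K.
Area A = 6.08 m².
Net radiated power P_net = εσA(T⁴ − T₀⁴) = 0.896×5.670×10⁻⁸×6.08×(1005⁴ − 270.400⁴).
T⁴ − T₀⁴ = 1.02015×10¹² − 5.34597×10⁹ = 1.01480×10¹² K⁴, so P_net = 3.13×10⁵ W.

Net loss ≈ 3.13×10⁵ W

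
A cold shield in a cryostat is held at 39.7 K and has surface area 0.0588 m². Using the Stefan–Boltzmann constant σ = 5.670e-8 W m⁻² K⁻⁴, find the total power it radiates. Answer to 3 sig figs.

Area A = 0.0588 m².
P = σAT⁴ = 5.670×10⁻⁸ × 0.0588 × (39.7)⁴ = 8.28×10⁻³ W.

P ≈ 8.28×10⁻³ W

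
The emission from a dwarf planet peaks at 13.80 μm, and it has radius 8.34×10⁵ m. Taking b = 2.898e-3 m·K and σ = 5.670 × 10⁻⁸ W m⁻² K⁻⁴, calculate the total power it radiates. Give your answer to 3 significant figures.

P ≈ 9.64×10¹⁴ W

Wien's law: T = b/λ_max = 2.898×10⁻³/1.380×10⁻⁵ = 210.000 K.
Surface area A = 4πR² = 4π(8.34×10⁵ m)² = 8.74061×10¹² m².
Then P = σAT⁴ = 5.670×10⁻⁸×8.74061×10¹²×(210.000)⁴ = 9.64×10¹⁴ W.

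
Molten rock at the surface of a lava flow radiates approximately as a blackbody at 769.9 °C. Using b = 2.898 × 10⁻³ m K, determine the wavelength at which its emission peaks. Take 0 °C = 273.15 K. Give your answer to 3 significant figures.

T = 769.9 °C + 273.15 = 1043.05 K.
Wien's displacement law: λ_max = b/T = (2.898×10⁻³ m·K)/(1043.05 K) = 2.778×10⁻⁶ m.
That is 2.78×10³ nm, in the infrared range.

λ_max ≈ 2.78×10³ nm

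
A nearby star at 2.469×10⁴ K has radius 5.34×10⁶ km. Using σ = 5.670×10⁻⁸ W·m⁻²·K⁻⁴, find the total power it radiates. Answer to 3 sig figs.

Surface area A = 4πR² = 4π(5.34×10⁹ m)² = 3.58338×10²⁰ m².
P = σAT⁴ = 5.670×10⁻⁸ × 3.58338×10²⁰ × (2.469×10⁴)⁴ = 7.55×10³⁰ W.

P ≈ 7.55×10³⁰ W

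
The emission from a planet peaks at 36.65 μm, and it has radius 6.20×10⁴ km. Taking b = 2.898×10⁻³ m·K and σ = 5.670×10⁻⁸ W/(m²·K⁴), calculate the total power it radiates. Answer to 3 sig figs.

P ≈ 1.07×10¹⁷ W

Wien's law: T = b/λ_max = 2.898×10⁻³/3.665×10⁻⁵ = 79.0723 K.
Surface area A = 4πR² = 4π(6.20×10⁷ m)² = 4.83051×10¹⁶ m².
Then P = σAT⁴ = 5.670×10⁻⁸×4.83051×10¹⁶×(79.0723)⁴ = 1.07×10¹⁷ W.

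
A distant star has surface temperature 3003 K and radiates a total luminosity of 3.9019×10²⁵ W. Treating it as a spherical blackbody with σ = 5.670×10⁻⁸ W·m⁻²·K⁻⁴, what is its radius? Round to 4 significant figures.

R ≈ 8.206×10⁸ m

L = 4πR²σT⁴ ⇒ R = √(L/(4πσT⁴)).
σT⁴ = 4.61110×10⁶ W/m², so R = √(3.9019×10²⁵/(4π×4.61110×10⁶)) = 8.206×10⁸ m.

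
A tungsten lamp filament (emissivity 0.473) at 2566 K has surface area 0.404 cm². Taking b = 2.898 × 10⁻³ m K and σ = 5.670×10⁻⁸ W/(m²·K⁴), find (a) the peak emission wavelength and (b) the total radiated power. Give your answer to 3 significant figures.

(a) λ_max = b/T = 2.898×10⁻³/2566 = 1.129×10⁻⁶ m = 1.13 μm.
Area A = 0.404 cm² = 4.04×10⁻⁵ m².
(b) P = εσAT⁴ = 0.473×5.670×10⁻⁸×4.04×10⁻⁵×(2566)⁴ = 47.0 W.

λ_max ≈ 1.13 μm; P ≈ 47.0 W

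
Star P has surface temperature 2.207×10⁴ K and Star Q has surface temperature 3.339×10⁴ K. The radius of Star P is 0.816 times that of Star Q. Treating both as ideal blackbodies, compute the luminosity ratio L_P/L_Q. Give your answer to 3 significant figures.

L_P/L_Q ≈ 0.127

L ∝ R²T⁴, so L_P/L_Q = (R_P/R_Q)²(T_P/T_Q)⁴ = (0.816)² × (2.207×10⁴/3.339×10⁴)⁴ = 0.665856 × 0.190873 = 0.127.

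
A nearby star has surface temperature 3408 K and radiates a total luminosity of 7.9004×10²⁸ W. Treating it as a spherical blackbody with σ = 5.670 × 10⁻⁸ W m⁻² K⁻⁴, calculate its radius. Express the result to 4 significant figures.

L = 4πR²σT⁴ ⇒ R = √(L/(4πσT⁴)).
σT⁴ = 7.64859×10⁶ W/m², so R = √(7.9004×10²⁸/(4π×7.64859×10⁶)) = 2.867×10¹⁰ m.

R ≈ 2.867×10¹⁰ m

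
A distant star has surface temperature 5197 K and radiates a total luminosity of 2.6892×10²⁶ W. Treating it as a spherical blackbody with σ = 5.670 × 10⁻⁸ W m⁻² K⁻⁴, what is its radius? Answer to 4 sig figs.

L = 4πR²σT⁴ ⇒ R = √(L/(4πσT⁴)).
σT⁴ = 4.13613×10⁷ W/m², so R = √(2.6892×10²⁶/(4π×4.13613×10⁷)) = 7.193×10⁸ m.

R ≈ 7.193×10⁸ m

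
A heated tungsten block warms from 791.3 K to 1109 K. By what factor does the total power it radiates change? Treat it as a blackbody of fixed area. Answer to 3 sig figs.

P₂/P₁ ≈ 3.86

P ∝ T⁴, so P₂/P₁ = (T₂/T₁)⁴ = (1109/791.3)⁴ = (1.40149)⁴ = 3.86.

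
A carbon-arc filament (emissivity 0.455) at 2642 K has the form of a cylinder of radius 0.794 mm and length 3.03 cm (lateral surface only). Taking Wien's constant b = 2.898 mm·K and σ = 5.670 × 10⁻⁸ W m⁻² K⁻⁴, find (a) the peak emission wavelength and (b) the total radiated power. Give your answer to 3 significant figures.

λ_max ≈ 1.10 μm; P ≈ 190 W

(a) λ_max = b/T = 2.898×10⁻³/2642 = 1.097×10⁻⁶ m = 1.10 μm.
Lateral area A = 2πrL = 2π×7.94×10⁻⁴×0.0303 = 1.51162×10⁻⁴ m².
(b) P = εσAT⁴ = 0.455×5.670×10⁻⁸×1.51162×10⁻⁴×(2642)⁴ = 190 W.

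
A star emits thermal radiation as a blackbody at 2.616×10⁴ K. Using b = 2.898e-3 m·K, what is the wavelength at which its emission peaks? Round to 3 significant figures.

Wien's displacement law: λ_max = b/T = (2.898×10⁻³ m·K)/(2.616×10⁴ K) = 1.108×10⁻⁷ m.
That is 111 nm, in the ultraviolet range.

λ_max ≈ 111 nm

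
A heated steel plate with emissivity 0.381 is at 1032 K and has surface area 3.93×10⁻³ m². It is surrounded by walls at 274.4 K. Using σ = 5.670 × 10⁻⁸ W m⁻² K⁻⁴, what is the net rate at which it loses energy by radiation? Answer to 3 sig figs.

Area A = 3.93×10⁻³ m².
Net radiated power P_net = εσA(T⁴ − T₀⁴) = 0.381×5.670×10⁻⁸×3.93×10⁻³×(1032⁴ − 274.4⁴).
T⁴ − T₀⁴ = 1.13428×10¹² − 5.66939×10⁹ = 1.12861×10¹² K⁴, so P_net = 95.8 W.

Net loss ≈ 95.8 W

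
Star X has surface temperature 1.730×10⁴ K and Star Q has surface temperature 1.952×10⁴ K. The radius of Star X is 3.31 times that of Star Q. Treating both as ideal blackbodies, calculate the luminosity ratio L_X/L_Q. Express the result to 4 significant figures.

L_X/L_Q ≈ 6.760

L ∝ R²T⁴, so L_X/L_Q = (R_X/R_Q)²(T_X/T_Q)⁴ = (3.31)² × (1.730×10⁴/1.952×10⁴)⁴ = 10.9561 × 0.616972 = 6.760.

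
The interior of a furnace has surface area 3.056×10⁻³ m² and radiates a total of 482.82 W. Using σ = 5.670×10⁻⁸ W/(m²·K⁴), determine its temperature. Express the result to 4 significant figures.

T ≈ 1292 K

Area A = 3.056×10⁻³ m².
P = σAT⁴ ⇒ T = (P/(σA))^(1/4) = (482.82/(5.670×10⁻⁸×3.056×10⁻³))^(1/4) = 1292 K.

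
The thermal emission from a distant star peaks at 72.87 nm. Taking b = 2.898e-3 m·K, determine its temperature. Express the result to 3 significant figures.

Wien's law gives T = b/λ_max = (2.898×10⁻³ m·K)/(7.287×10⁻⁸ m) = 3.98×10⁴ K.

T ≈ 3.98×10⁴ K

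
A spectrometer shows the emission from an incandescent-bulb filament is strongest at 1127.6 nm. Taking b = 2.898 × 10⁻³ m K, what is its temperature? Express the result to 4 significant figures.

Wien's law gives T = b/λ_max = (2.898×10⁻³ m·K)/(1.1276×10⁻⁶ m) = 2570 K.

T ≈ 2570 K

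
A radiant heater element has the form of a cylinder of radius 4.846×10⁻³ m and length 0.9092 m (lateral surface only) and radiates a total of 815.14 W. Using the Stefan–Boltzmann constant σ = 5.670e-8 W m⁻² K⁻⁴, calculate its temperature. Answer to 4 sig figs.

Lateral area A = 2πrL = 2π×4.846×10⁻³×0.9092 = 0.0276836 m².
P = σAT⁴ ⇒ T = (P/(σA))^(1/4) = (815.14/(5.670×10⁻⁸×0.0276836))^(1/4) = 848.9 K.

T ≈ 848.9 K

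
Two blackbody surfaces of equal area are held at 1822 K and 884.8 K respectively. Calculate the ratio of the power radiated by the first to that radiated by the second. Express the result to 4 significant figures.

With equal areas, P₁/P₂ = (T₁/T₂)⁴ = (1822/884.8)⁴ = 17.98.

P₁/P₂ ≈ 17.98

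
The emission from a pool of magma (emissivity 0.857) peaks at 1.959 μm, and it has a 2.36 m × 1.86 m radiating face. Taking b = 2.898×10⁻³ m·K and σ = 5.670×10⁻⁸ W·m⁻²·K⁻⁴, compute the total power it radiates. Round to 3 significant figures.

P ≈ 1.02×10⁶ W

Wien's law: T = b/λ_max = 2.898×10⁻³/1.959×10⁻⁶ = 1479.33 K.
Area A = 2.36 × 1.86 = 4.3896 m².
Then P = εσAT⁴ = 0.857×5.670×10⁻⁸×4.3896×(1479.33)⁴ = 1.02×10⁶ W.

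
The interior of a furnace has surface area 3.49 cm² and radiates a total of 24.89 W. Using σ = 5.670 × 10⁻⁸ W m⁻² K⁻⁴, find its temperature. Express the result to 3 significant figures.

T ≈ 1.06×10³ K

Area A = 3.49 cm² = 3.49×10⁻⁴ m².
P = σAT⁴ ⇒ T = (P/(σA))^(1/4) = (24.89/(5.670×10⁻⁸×3.49×10⁻⁴))^(1/4) = 1.06×10³ K.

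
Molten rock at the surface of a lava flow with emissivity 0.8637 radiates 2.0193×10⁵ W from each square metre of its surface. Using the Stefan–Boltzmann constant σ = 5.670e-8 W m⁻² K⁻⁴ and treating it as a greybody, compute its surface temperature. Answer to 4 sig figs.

I = εσT⁴, so T = (I/εσ)^(1/4) = (2.0193×10⁵/(0.8637×5.670×10⁻⁸))^(1/4) = 1425 K.

T ≈ 1425 K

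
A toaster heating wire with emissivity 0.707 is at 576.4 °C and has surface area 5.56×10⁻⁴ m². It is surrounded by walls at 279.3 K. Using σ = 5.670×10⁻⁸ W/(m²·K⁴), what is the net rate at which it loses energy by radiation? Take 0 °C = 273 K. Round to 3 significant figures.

T = 576.4 °C + 273 = 849.4 K.
Area A = 5.56×10⁻⁴ m².
Net radiated power P_net = εσA(T⁴ − T₀⁴) = 0.707×5.670×10⁻⁸×5.56×10⁻⁴×(849.4⁴ − 279.3⁴).
T⁴ − T₀⁴ = 5.20534×10¹¹ − 6.08532×10⁹ = 5.14449×10¹¹ K⁴, so P_net = 11.5 W.

Net loss ≈ 11.5 W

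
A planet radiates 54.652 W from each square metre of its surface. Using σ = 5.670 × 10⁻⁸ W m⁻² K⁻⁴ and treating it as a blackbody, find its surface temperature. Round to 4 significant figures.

T ≈ 176.2 K

I = σT⁴, so T = (I/σ)^(1/4) = (54.652/(5.670×10⁻⁸))^(1/4) = 176.2 K.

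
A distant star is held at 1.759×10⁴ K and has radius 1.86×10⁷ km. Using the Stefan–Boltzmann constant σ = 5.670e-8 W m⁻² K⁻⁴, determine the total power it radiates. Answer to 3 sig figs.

P ≈ 2.36×10³¹ W

Surface area A = 4πR² = 4π(1.86×10¹⁰ m)² = 4.34746×10²¹ m².
P = σAT⁴ = 5.670×10⁻⁸ × 4.34746×10²¹ × (1.759×10⁴)⁴ = 2.36×10³¹ W.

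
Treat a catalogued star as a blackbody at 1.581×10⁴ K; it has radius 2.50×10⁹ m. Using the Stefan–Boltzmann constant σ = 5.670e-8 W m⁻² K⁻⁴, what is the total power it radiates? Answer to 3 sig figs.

P ≈ 2.78×10²⁹ W

Surface area A = 4πR² = 4π(2.50×10⁹ m)² = 7.85398×10¹⁹ m².
P = σAT⁴ = 5.670×10⁻⁸ × 7.85398×10¹⁹ × (1.581×10⁴)⁴ = 2.78×10²⁹ W.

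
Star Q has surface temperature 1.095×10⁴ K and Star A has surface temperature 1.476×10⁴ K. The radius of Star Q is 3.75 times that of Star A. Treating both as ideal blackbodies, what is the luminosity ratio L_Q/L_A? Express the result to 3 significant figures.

L_Q/L_A ≈ 4.26

L ∝ R²T⁴, so L_Q/L_A = (R_Q/R_A)²(T_Q/T_A)⁴ = (3.75)² × (1.095×10⁴/1.476×10⁴)⁴ = 14.0625 × 0.302908 = 4.26.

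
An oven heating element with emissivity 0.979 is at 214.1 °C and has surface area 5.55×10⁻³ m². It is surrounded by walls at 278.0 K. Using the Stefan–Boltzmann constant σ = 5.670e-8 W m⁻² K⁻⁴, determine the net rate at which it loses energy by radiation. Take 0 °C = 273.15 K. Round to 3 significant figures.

Net loss ≈ 15.5 W

T = 214.1 °C + 273.15 = 487.25 K.
Area A = 5.55×10⁻³ m².
Net radiated power P_net = εσA(T⁴ − T₀⁴) = 0.979×5.670×10⁻⁸×5.55×10⁻³×(487.25⁴ − 278.0⁴).
T⁴ − T₀⁴ = 5.63647×10¹⁰ − 5.97282×10⁹ = 5.03919×10¹⁰ K⁴, so P_net = 15.5 W.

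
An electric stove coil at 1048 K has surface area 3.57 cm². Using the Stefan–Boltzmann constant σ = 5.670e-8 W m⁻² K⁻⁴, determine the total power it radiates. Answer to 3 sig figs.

Area A = 3.57 cm² = 3.57×10⁻⁴ m².
P = σAT⁴ = 5.670×10⁻⁸ × 3.57×10⁻⁴ × (1048)⁴ = 24.4 W.

P ≈ 24.4 W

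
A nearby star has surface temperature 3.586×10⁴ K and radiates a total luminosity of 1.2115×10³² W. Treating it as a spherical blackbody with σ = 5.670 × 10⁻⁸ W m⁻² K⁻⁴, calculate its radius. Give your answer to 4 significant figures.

L = 4πR²σT⁴ ⇒ R = √(L/(4πσT⁴)).
σT⁴ = 9.37614×10¹⁰ W/m², so R = √(1.2115×10³²/(4π×9.37614×10¹⁰)) = 1.014×10¹⁰ m.

R ≈ 1.014×10¹⁰ m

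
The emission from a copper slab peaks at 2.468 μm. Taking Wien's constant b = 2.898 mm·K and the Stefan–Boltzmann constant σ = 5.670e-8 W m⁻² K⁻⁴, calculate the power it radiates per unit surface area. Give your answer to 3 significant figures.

I ≈ 1.08×10⁵ W/m²

Wien's law: T = b/λ_max = 2.898×10⁻³/2.468×10⁻⁶ = 1174.23 K.
Then I = σT⁴ = 5.670×10⁻⁸×(1174.23)⁴ = 1.08×10⁵ W/m².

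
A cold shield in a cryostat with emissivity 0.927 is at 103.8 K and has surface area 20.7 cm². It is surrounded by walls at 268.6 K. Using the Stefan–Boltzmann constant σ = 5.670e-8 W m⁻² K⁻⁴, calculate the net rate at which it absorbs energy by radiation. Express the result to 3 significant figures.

Net gain ≈ 0.554 W

Area A = 20.7 cm² = 2.07×10⁻³ m².
Net radiated power P_net = εσA(T⁴ − T₀⁴) = 0.927×5.670×10⁻⁸×2.07×10⁻³×(103.8⁴ − 268.6⁴).
T⁴ − T₀⁴ = 1.16089×10⁸ − 5.20504×10⁹ = -5.08895×10⁹ K⁴, so P_net = -0.554 W — negative, meaning a net gain of 0.554 W.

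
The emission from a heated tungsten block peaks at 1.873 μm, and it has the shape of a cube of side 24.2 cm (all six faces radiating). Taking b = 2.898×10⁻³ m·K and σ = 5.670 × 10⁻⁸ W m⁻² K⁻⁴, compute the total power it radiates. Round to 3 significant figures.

Wien's law: T = b/λ_max = 2.898×10⁻³/1.873×10⁻⁶ = 1547.25 K.
Area A = 6s² = 6×(0.242 m)² = 0.351384 m².
Then P = σAT⁴ = 5.670×10⁻⁸×0.351384×(1547.25)⁴ = 1.14×10⁵ W.

P ≈ 1.14×10⁵ W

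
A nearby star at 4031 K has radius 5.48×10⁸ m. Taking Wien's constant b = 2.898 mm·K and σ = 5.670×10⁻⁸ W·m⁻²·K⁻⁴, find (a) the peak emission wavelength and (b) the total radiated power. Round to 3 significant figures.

λ_max ≈ 719 nm; P ≈ 5.65×10²⁵ W

(a) λ_max = b/T = 2.898×10⁻³/4031 = 7.189×10⁻⁷ m = 719 nm.
Surface area A = 4πR² = 4π(5.48×10⁸ m)² = 3.77373×10¹⁸ m².
(b) P = σAT⁴ = 5.670×10⁻⁸×3.77373×10¹⁸×(4031)⁴ = 5.65×10²⁵ W.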